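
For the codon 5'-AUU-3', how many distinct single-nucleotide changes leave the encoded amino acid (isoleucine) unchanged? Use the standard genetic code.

2

Position 1: none → 0 synonymous.
Position 2: none → 0 synonymous.
Position 3: AUC, AUA → 2 synonymous.
Total: 0 + 0 + 2 = 2.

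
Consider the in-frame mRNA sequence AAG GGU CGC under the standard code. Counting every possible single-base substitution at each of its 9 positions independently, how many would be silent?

7

Codon 1 (AAG, Lys): 1 synonymous substitution.
Codon 2 (GGU, Gly): 3 synonymous substitutions.
Codon 3 (CGC, Arg): 3 synonymous substitutions.
Total: 1 + 3 + 3 = 7.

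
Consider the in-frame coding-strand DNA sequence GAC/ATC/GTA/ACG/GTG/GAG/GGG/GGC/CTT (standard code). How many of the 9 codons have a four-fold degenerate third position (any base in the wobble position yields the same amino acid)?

6

Codon 1 GAC (Asp): third position 2-fold.
Codon 2 ATC (Ile): third position 3-fold.
Codon 3 GTA (Val): third position 4-fold.
Codon 4 ACG (Thr): third position 4-fold.
Codon 5 GTG (Val): third position 4-fold.
Codon 6 GAG (Glu): third position 2-fold.
Codon 7 GGG (Gly): third position 4-fold.
Codon 8 GGC (Gly): third position 4-fold.
Codon 9 CTT (Leu): third position 4-fold.
Four-fold degenerate third positions: 6.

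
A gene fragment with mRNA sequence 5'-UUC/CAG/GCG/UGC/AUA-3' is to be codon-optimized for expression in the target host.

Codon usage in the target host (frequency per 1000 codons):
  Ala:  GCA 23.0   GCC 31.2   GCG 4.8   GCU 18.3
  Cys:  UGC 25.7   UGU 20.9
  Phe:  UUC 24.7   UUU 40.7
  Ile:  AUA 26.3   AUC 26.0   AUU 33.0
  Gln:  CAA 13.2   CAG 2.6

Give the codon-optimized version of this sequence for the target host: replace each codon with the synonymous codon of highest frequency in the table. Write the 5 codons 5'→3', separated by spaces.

Codon 1 (Phe): best is UUU at 40.7.
Codon 2 (Gln): best is CAA at 13.2.
Codon 3 (Ala): best is GCC at 31.2.
Codon 4 (Cys): best is UGC at 25.7.
Codon 5 (Ile): best is AUU at 33.0.

UUU CAA GCC UGC AUU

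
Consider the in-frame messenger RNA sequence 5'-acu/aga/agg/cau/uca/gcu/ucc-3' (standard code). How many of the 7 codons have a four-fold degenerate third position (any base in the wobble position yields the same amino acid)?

4

Codon 1 ACU (Thr): third position 4-fold.
Codon 2 AGA (Arg): third position 2-fold.
Codon 3 AGG (Arg): third position 2-fold.
Codon 4 CAU (His): third position 2-fold.
Codon 5 UCA (Ser): third position 4-fold.
Codon 6 GCU (Ala): third position 4-fold.
Codon 7 UCC (Ser): third position 4-fold.
Four-fold degenerate third positions: 4.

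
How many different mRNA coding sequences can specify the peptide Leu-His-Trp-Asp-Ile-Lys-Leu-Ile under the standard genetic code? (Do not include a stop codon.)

2592

Leu: 6 codons.
His: 2 codons.
Trp: 1 codon.
Asp: 2 codons.
Ile: 3 codons.
Lys: 2 codons.
Leu: 6 codons.
Ile: 3 codons.
6 × 2 × 1 × 2 × 3 × 2 × 6 × 3 = 2592.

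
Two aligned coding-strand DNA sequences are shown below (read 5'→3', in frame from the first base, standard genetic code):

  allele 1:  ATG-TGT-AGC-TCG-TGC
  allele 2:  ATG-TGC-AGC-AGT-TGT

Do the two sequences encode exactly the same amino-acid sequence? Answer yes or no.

Codon 1: ATG Met / ATG Met — identical.
Codon 2: TGT Cys / TGC Cys — synonymous.
Codon 3: AGC Ser / AGC Ser — identical.
Codon 4: TCG Ser / AGT Ser — synonymous.
Codon 5: TGC Cys / TGT Cys — synonymous.
Nonsynonymous differences: 0 → same protein.

yes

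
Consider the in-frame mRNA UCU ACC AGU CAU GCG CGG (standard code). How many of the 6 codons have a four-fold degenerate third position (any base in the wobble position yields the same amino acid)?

Codon 1 UCU (Ser): third position 4-fold.
Codon 2 ACC (Thr): third position 4-fold.
Codon 3 AGU (Ser): third position 2-fold.
Codon 4 CAU (His): third position 2-fold.
Codon 5 GCG (Ala): third position 4-fold.
Codon 6 CGG (Arg): third position 4-fold.
Four-fold degenerate third positions: 4.

4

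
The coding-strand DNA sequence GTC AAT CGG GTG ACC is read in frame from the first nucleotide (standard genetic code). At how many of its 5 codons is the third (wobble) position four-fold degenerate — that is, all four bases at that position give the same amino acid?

Codon 1 GTC (Val): third position 4-fold.
Codon 2 AAT (Asn): third position 2-fold.
Codon 3 CGG (Arg): third position 4-fold.
Codon 4 GTG (Val): third position 4-fold.
Codon 5 ACC (Thr): third position 4-fold.
Four-fold degenerate third positions: 4.

4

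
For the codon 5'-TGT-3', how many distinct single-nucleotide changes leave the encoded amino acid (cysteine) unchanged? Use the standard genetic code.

Position 1: none → 0 synonymous.
Position 2: none → 0 synonymous.
Position 3: TGC → 1 synonymous.
Total: 0 + 0 + 1 = 1.

1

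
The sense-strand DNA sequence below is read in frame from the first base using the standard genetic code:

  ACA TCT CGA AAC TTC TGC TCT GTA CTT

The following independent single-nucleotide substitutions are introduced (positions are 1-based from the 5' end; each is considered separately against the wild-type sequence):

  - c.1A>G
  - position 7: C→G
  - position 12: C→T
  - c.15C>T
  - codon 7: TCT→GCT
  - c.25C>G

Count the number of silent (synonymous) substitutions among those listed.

Codon 1: ACA (Thr) → GCA (Ala) — missense.
Codon 3: CGA (Arg) → GGA (Gly) — missense.
Codon 4: AAC (Asn) → AAT (Asn) — synonymous.
Codon 5: TTC (Phe) → TTT (Phe) — synonymous.
Codon 7: TCT (Ser) → GCT (Ala) — missense.
Codon 9: CTT (Leu) → GTT (Val) — missense.
Synonymous: 2 of 6.

2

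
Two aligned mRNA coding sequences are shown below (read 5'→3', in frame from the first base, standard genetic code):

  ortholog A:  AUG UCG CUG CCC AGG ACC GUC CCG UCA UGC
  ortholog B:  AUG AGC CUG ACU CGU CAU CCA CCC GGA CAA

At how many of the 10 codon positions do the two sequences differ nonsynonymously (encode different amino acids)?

Codon 1: AUG Met / AUG Met — identical.
Codon 2: UCG Ser / AGC Ser — synonymous.
Codon 3: CUG Leu / CUG Leu — identical.
Codon 4: CCC Pro / ACU Thr — nonsynonymous.
Codon 5: AGG Arg / CGU Arg — synonymous.
Codon 6: ACC Thr / CAU His — nonsynonymous.
Codon 7: GUC Val / CCA Pro — nonsynonymous.
Codon 8: CCG Pro / CCC Pro — synonymous.
Codon 9: UCA Ser / GGA Gly — nonsynonymous.
Codon 10: UGC Cys / CAA Gln — nonsynonymous.
Nonsynonymous differences: 5.

5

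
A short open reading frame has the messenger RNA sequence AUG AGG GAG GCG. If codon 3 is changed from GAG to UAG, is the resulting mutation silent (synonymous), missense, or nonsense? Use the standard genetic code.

Position 7 falls in codon 3: GAG → Glu.
After the substitution the codon is UAG → Stop.
The new codon is a stop codon, so this is a nonsense mutation.

nonsense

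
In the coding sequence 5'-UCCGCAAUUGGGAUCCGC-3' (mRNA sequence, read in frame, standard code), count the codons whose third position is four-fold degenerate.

4

Codon 1 UCC (Ser): third position 4-fold.
Codon 2 GCA (Ala): third position 4-fold.
Codon 3 AUU (Ile): third position 3-fold.
Codon 4 GGG (Gly): third position 4-fold.
Codon 5 AUC (Ile): third position 3-fold.
Codon 6 CGC (Arg): third position 4-fold.
Four-fold degenerate third positions: 4.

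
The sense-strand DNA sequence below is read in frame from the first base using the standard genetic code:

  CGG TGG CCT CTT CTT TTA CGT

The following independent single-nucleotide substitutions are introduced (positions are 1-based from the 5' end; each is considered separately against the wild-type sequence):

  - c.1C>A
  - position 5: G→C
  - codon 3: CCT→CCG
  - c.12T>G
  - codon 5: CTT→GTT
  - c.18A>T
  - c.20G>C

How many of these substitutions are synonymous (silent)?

3

Codon 1: CGG (Arg) → AGG (Arg) — synonymous.
Codon 2: TGG (Trp) → TCG (Ser) — missense.
Codon 3: CCT (Pro) → CCG (Pro) — synonymous.
Codon 4: CTT (Leu) → CTG (Leu) — synonymous.
Codon 5: CTT (Leu) → GTT (Val) — missense.
Codon 6: TTA (Leu) → TTT (Phe) — missense.
Codon 7: CGT (Arg) → CCT (Pro) — missense.
Synonymous: 3 of 7.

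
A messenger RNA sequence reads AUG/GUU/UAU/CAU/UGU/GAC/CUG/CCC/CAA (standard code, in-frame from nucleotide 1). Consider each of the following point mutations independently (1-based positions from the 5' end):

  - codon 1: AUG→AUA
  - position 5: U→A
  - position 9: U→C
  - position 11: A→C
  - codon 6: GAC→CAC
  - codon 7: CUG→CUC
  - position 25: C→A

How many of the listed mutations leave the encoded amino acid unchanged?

Codon 1: AUG (Met) → AUA (Ile) — missense.
Codon 2: GUU (Val) → GAU (Asp) — missense.
Codon 3: UAU (Tyr) → UAC (Tyr) — synonymous.
Codon 4: CAU (His) → CCU (Pro) — missense.
Codon 6: GAC (Asp) → CAC (His) — missense.
Codon 7: CUG (Leu) → CUC (Leu) — synonymous.
Codon 9: CAA (Gln) → AAA (Lys) — missense.
Synonymous: 2 of 7.

2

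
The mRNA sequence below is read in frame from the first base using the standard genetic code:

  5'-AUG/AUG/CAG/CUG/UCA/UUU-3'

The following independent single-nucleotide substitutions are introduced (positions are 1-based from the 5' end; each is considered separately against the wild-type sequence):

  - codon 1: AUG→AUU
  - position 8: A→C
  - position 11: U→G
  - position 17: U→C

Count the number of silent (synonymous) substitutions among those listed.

0

Codon 1: AUG (Met) → AUU (Ile) — missense.
Codon 3: CAG (Gln) → CCG (Pro) — missense.
Codon 4: CUG (Leu) → CGG (Arg) — missense.
Codon 6: UUU (Phe) → UCU (Ser) — missense.
Synonymous: 0 of 4.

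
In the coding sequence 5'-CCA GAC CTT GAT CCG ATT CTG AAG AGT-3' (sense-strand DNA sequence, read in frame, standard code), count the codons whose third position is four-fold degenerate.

4

Codon 1 CCA (Pro): third position 4-fold.
Codon 2 GAC (Asp): third position 2-fold.
Codon 3 CTT (Leu): third position 4-fold.
Codon 4 GAT (Asp): third position 2-fold.
Codon 5 CCG (Pro): third position 4-fold.
Codon 6 ATT (Ile): third position 3-fold.
Codon 7 CTG (Leu): third position 4-fold.
Codon 8 AAG (Lys): third position 2-fold.
Codon 9 AGT (Ser): third position 2-fold.
Four-fold degenerate third positions: 4.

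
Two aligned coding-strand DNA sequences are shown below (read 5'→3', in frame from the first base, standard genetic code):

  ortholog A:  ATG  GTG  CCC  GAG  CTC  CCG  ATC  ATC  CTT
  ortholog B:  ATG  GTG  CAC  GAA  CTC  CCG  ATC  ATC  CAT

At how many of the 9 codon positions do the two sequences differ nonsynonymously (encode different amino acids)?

2

Codon 1: ATG Met / ATG Met — identical.
Codon 2: GTG Val / GTG Val — identical.
Codon 3: CCC Pro / CAC His — nonsynonymous.
Codon 4: GAG Glu / GAA Glu — synonymous.
Codon 5: CTC Leu / CTC Leu — identical.
Codon 6: CCG Pro / CCG Pro — identical.
Codon 7: ATC Ile / ATC Ile — identical.
Codon 8: ATC Ile / ATC Ile — identical.
Codon 9: CTT Leu / CAT His — nonsynonymous.
Nonsynonymous differences: 2.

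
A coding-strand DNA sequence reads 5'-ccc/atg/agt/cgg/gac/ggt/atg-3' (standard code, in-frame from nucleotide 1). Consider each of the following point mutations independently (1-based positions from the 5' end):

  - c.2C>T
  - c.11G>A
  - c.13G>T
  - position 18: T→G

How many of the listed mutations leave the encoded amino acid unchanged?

Codon 1: CCC (Pro) → CTC (Leu) — missense.
Codon 4: CGG (Arg) → CAG (Gln) — missense.
Codon 5: GAC (Asp) → TAC (Tyr) — missense.
Codon 6: GGT (Gly) → GGG (Gly) — synonymous.
Synonymous: 1 of 4.

1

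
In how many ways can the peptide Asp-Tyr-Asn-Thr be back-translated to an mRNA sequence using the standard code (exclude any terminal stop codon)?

32

Asp: 2 codons.
Tyr: 2 codons.
Asn: 2 codons.
Thr: 4 codons.
2 × 2 × 2 × 4 = 32.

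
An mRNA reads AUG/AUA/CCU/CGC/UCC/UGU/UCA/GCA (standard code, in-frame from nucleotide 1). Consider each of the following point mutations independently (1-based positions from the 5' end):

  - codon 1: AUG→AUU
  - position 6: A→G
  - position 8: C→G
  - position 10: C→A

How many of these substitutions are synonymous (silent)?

0

Codon 1: AUG (Met) → AUU (Ile) — missense.
Codon 2: AUA (Ile) → AUG (Met) — missense.
Codon 3: CCU (Pro) → CGU (Arg) — missense.
Codon 4: CGC (Arg) → AGC (Ser) — missense.
Synonymous: 0 of 4.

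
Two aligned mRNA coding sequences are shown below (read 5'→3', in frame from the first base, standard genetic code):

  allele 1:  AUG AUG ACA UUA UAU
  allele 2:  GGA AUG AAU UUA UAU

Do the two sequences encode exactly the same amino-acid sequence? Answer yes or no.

Codon 1: AUG Met / GGA Gly — nonsynonymous.
Codon 2: AUG Met / AUG Met — identical.
Codon 3: ACA Thr / AAU Asn — nonsynonymous.
Codon 4: UUA Leu / UUA Leu — identical.
Codon 5: UAU Tyr / UAU Tyr — identical.
Nonsynonymous differences: 2 → different protein.

no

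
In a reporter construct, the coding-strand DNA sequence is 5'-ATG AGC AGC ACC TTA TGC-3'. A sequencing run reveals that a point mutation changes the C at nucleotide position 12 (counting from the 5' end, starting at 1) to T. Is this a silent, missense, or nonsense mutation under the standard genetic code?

silent

Position 12 falls in codon 4: ACC → Thr.
After the substitution the codon is ACT → Thr.
Both encode Thr, so the change is synonymous.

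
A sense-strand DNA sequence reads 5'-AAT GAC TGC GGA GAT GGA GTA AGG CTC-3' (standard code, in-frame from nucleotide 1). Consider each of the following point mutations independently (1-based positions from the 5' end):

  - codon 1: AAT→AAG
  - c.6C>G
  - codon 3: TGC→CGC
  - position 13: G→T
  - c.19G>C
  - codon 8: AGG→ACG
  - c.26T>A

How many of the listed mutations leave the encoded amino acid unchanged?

Codon 1: AAT (Asn) → AAG (Lys) — missense.
Codon 2: GAC (Asp) → GAG (Glu) — missense.
Codon 3: TGC (Cys) → CGC (Arg) — missense.
Codon 5: GAT (Asp) → TAT (Tyr) — missense.
Codon 7: GTA (Val) → CTA (Leu) — missense.
Codon 8: AGG (Arg) → ACG (Thr) — missense.
Codon 9: CTC (Leu) → CAC (His) — missense.
Synonymous: 0 of 7.

0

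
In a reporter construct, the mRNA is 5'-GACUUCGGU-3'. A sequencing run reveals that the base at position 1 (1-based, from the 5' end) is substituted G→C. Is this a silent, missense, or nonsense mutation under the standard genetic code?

missense

Position 1 falls in codon 1: GAC → Asp.
After the substitution the codon is CAC → His.
Asp ≠ His, so this is a missense mutation.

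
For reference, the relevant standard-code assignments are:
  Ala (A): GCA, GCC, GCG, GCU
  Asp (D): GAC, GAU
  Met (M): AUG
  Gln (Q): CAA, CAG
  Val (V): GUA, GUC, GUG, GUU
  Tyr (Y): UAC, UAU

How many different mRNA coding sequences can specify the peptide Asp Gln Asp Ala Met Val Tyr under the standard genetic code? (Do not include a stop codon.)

Asp: 2 codons.
Gln: 2 codons.
Asp: 2 codons.
Ala: 4 codons.
Met: 1 codon.
Val: 4 codons.
Tyr: 2 codons.
2 × 2 × 2 × 4 × 1 × 4 × 2 = 256.

256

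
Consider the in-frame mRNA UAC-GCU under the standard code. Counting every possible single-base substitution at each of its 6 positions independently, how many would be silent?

Codon 1 (UAC, Tyr): 1 synonymous substitution.
Codon 2 (GCU, Ala): 3 synonymous substitutions.
Total: 1 + 3 = 4.

4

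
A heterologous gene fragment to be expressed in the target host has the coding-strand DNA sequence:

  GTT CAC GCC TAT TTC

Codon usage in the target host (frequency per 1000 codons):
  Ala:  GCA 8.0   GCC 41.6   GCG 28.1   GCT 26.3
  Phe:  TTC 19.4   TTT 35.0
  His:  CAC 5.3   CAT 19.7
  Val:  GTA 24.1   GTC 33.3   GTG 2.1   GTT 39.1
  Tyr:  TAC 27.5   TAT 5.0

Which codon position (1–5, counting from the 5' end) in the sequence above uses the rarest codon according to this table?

4

Codon 1 GTT (Val): 39.1 per 1000.
Codon 2 CAC (His): 5.3 per 1000.
Codon 3 GCC (Ala): 41.6 per 1000.
Codon 4 TAT (Tyr): 5.0 per 1000.
Codon 5 TTC (Phe): 19.4 per 1000.
Lowest frequency is 5.0 at codon 4.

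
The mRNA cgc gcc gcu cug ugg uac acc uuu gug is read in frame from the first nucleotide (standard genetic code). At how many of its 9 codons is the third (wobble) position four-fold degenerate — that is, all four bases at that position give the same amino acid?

Codon 1 CGC (Arg): third position 4-fold.
Codon 2 GCC (Ala): third position 4-fold.
Codon 3 GCU (Ala): third position 4-fold.
Codon 4 CUG (Leu): third position 4-fold.
Codon 5 UGG (Trp): third position 1-fold.
Codon 6 UAC (Tyr): third position 2-fold.
Codon 7 ACC (Thr): third position 4-fold.
Codon 8 UUU (Phe): third position 2-fold.
Codon 9 GUG (Val): third position 4-fold.
Four-fold degenerate third positions: 6.

6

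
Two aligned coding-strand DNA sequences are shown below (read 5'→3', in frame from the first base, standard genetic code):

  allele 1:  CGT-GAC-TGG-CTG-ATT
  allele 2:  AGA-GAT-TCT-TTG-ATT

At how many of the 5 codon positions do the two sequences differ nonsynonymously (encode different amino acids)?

Codon 1: CGT Arg / AGA Arg — synonymous.
Codon 2: GAC Asp / GAT Asp — synonymous.
Codon 3: TGG Trp / TCT Ser — nonsynonymous.
Codon 4: CTG Leu / TTG Leu — synonymous.
Codon 5: ATT Ile / ATT Ile — identical.
Nonsynonymous differences: 1.

1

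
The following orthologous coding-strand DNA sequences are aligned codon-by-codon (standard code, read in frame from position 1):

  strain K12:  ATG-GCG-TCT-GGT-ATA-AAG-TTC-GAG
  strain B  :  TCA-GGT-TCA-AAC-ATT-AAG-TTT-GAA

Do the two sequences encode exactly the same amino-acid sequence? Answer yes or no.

Codon 1: ATG Met / TCA Ser — nonsynonymous.
Codon 2: GCG Ala / GGT Gly — nonsynonymous.
Codon 3: TCT Ser / TCA Ser — synonymous.
Codon 4: GGT Gly / AAC Asn — nonsynonymous.
Codon 5: ATA Ile / ATT Ile — synonymous.
Codon 6: AAG Lys / AAG Lys — identical.
Codon 7: TTC Phe / TTT Phe — synonymous.
Codon 8: GAG Glu / GAA Glu — synonymous.
Nonsynonymous differences: 3 → different protein.

no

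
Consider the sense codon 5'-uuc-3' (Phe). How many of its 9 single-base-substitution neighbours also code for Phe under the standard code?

Position 1: none → 0 synonymous.
Position 2: none → 0 synonymous.
Position 3: UUU → 1 synonymous.
Total: 0 + 0 + 1 = 1.

1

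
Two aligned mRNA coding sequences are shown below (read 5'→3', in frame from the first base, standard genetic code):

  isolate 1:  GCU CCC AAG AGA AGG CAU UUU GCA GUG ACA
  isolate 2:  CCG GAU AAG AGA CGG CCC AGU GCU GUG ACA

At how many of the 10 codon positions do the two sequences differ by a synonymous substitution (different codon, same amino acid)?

Codon 1: GCU Ala / CCG Pro — nonsynonymous.
Codon 2: CCC Pro / GAU Asp — nonsynonymous.
Codon 3: AAG Lys / AAG Lys — identical.
Codon 4: AGA Arg / AGA Arg — identical.
Codon 5: AGG Arg / CGG Arg — synonymous.
Codon 6: CAU His / CCC Pro — nonsynonymous.
Codon 7: UUU Phe / AGU Ser — nonsynonymous.
Codon 8: GCA Ala / GCU Ala — synonymous.
Codon 9: GUG Val / GUG Val — identical.
Codon 10: ACA Thr / ACA Thr — identical.
Synonymous differences: 2.

2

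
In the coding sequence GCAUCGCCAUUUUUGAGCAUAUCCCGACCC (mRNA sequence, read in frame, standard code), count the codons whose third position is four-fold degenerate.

Codon 1 GCA (Ala): third position 4-fold.
Codon 2 UCG (Ser): third position 4-fold.
Codon 3 CCA (Pro): third position 4-fold.
Codon 4 UUU (Phe): third position 2-fold.
Codon 5 UUG (Leu): third position 2-fold.
Codon 6 AGC (Ser): third position 2-fold.
Codon 7 AUA (Ile): third position 3-fold.
Codon 8 UCC (Ser): third position 4-fold.
Codon 9 CGA (Arg): third position 4-fold.
Codon 10 CCC (Pro): third position 4-fold.
Four-fold degenerate third positions: 6.

6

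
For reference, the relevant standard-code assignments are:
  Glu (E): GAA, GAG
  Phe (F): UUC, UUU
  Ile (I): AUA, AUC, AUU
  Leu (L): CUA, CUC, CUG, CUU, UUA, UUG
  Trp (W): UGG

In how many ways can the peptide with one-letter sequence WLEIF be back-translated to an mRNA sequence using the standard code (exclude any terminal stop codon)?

Trp: 1 codon.
Leu: 6 codons.
Glu: 2 codons.
Ile: 3 codons.
Phe: 2 codons.
1 × 6 × 2 × 3 × 2 = 72.

72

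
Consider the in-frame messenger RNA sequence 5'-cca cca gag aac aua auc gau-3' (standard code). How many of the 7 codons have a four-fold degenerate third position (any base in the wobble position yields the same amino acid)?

Codon 1 CCA (Pro): third position 4-fold.
Codon 2 CCA (Pro): third position 4-fold.
Codon 3 GAG (Glu): third position 2-fold.
Codon 4 AAC (Asn): third position 2-fold.
Codon 5 AUA (Ile): third position 3-fold.
Codon 6 AUC (Ile): third position 3-fold.
Codon 7 GAU (Asp): third position 2-fold.
Four-fold degenerate third positions: 2.

2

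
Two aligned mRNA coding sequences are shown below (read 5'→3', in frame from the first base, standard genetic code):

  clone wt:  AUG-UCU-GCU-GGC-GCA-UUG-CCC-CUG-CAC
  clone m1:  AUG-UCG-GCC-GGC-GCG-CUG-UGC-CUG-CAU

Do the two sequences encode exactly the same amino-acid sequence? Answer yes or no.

no

Codon 1: AUG Met / AUG Met — identical.
Codon 2: UCU Ser / UCG Ser — synonymous.
Codon 3: GCU Ala / GCC Ala — synonymous.
Codon 4: GGC Gly / GGC Gly — identical.
Codon 5: GCA Ala / GCG Ala — synonymous.
Codon 6: UUG Leu / CUG Leu — synonymous.
Codon 7: CCC Pro / UGC Cys — nonsynonymous.
Codon 8: CUG Leu / CUG Leu — identical.
Codon 9: CAC His / CAU His — synonymous.
Nonsynonymous differences: 1 → different protein.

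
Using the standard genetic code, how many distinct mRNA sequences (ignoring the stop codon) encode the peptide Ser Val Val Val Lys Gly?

3072

Ser: 6 codons.
Val: 4 codons.
Val: 4 codons.
Val: 4 codons.
Lys: 2 codons.
Gly: 4 codons.
6 × 4 × 4 × 4 × 2 × 4 = 3072.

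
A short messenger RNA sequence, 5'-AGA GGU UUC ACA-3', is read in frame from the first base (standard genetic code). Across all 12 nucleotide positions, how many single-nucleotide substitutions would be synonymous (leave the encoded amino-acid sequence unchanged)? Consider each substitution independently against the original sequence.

9

Codon 1 (AGA, Arg): 2 synonymous substitutions.
Codon 2 (GGU, Gly): 3 synonymous substitutions.
Codon 3 (UUC, Phe): 1 synonymous substitution.
Codon 4 (ACA, Thr): 3 synonymous substitutions.
Total: 2 + 3 + 1 + 3 = 9.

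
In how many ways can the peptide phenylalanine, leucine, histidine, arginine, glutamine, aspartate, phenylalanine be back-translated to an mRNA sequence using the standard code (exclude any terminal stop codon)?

Phe: 2 codons.
Leu: 6 codons.
His: 2 codons.
Arg: 6 codons.
Gln: 2 codons.
Asp: 2 codons.
Phe: 2 codons.
2 × 6 × 2 × 6 × 2 × 2 × 2 = 1152.

1152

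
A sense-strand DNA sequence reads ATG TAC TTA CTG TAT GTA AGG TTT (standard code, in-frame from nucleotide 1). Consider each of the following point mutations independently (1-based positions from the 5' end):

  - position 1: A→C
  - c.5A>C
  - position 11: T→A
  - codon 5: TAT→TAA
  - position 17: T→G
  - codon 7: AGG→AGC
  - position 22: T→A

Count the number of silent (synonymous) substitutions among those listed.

0

Codon 1: ATG (Met) → CTG (Leu) — missense.
Codon 2: TAC (Tyr) → TCC (Ser) — missense.
Codon 4: CTG (Leu) → CAG (Gln) — missense.
Codon 5: TAT (Tyr) → TAA (Stop) — nonsense.
Codon 6: GTA (Val) → GGA (Gly) — missense.
Codon 7: AGG (Arg) → AGC (Ser) — missense.
Codon 8: TTT (Phe) → ATT (Ile) — missense.
Synonymous: 0 of 7.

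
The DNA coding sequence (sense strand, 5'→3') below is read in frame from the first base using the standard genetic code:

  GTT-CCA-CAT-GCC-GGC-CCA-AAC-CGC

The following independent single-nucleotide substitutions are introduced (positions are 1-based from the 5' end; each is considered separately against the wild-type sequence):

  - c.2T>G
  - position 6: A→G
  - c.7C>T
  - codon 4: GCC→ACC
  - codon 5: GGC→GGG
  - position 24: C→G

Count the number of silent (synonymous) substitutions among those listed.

Codon 1: GTT (Val) → GGT (Gly) — missense.
Codon 2: CCA (Pro) → CCG (Pro) — synonymous.
Codon 3: CAT (His) → TAT (Tyr) — missense.
Codon 4: GCC (Ala) → ACC (Thr) — missense.
Codon 5: GGC (Gly) → GGG (Gly) — synonymous.
Codon 8: CGC (Arg) → CGG (Arg) — synonymous.
Synonymous: 3 of 6.

3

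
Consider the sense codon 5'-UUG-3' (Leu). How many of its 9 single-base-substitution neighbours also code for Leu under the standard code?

Position 1: CUG → 1 synonymous.
Position 2: none → 0 synonymous.
Position 3: UUA → 1 synonymous.
Total: 1 + 0 + 1 = 2.

2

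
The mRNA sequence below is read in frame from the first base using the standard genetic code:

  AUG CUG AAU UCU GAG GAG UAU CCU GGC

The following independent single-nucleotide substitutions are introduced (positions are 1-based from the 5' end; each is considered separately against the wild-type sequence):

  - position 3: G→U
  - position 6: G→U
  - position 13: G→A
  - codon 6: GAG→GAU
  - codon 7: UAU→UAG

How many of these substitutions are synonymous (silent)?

Codon 1: AUG (Met) → AUU (Ile) — missense.
Codon 2: CUG (Leu) → CUU (Leu) — synonymous.
Codon 5: GAG (Glu) → AAG (Lys) — missense.
Codon 6: GAG (Glu) → GAU (Asp) — missense.
Codon 7: UAU (Tyr) → UAG (Stop) — nonsense.
Synonymous: 1 of 5.

1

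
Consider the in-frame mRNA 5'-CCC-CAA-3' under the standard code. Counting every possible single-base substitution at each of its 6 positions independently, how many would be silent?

4

Codon 1 (CCC, Pro): 3 synonymous substitutions.
Codon 2 (CAA, Gln): 1 synonymous substitution.
Total: 3 + 1 = 4.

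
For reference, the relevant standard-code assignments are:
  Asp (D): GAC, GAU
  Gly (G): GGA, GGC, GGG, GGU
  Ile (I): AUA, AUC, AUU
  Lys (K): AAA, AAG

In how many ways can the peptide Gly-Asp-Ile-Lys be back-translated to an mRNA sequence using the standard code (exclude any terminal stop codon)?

Gly: 4 codons.
Asp: 2 codons.
Ile: 3 codons.
Lys: 2 codons.
4 × 2 × 3 × 2 = 48.

48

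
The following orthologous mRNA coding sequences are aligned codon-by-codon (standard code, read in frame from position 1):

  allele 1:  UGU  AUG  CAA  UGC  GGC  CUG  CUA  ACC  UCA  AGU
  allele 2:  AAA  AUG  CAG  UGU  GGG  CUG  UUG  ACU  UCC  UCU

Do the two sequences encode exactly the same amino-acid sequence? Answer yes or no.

no

Codon 1: UGU Cys / AAA Lys — nonsynonymous.
Codon 2: AUG Met / AUG Met — identical.
Codon 3: CAA Gln / CAG Gln — synonymous.
Codon 4: UGC Cys / UGU Cys — synonymous.
Codon 5: GGC Gly / GGG Gly — synonymous.
Codon 6: CUG Leu / CUG Leu — identical.
Codon 7: CUA Leu / UUG Leu — synonymous.
Codon 8: ACC Thr / ACU Thr — synonymous.
Codon 9: UCA Ser / UCC Ser — synonymous.
Codon 10: AGU Ser / UCU Ser — synonymous.
Nonsynonymous differences: 1 → different protein.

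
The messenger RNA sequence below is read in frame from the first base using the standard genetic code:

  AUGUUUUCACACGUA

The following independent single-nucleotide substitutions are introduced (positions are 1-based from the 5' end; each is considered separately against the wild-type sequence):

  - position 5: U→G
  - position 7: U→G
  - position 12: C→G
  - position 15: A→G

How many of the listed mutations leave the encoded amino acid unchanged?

1

Codon 2: UUU (Phe) → UGU (Cys) — missense.
Codon 3: UCA (Ser) → GCA (Ala) — missense.
Codon 4: CAC (His) → CAG (Gln) — missense.
Codon 5: GUA (Val) → GUG (Val) — synonymous.
Synonymous: 1 of 4.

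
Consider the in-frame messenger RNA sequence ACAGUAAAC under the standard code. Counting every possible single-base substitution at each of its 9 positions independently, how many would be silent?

7

Codon 1 (ACA, Thr): 3 synonymous substitutions.
Codon 2 (GUA, Val): 3 synonymous substitutions.
Codon 3 (AAC, Asn): 1 synonymous substitution.
Total: 3 + 3 + 1 = 7.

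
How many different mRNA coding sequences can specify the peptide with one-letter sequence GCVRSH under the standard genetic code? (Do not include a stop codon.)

2304

Gly: 4 codons.
Cys: 2 codons.
Val: 4 codons.
Arg: 6 codons.
Ser: 6 codons.
His: 2 codons.
4 × 2 × 4 × 6 × 6 × 2 = 2304.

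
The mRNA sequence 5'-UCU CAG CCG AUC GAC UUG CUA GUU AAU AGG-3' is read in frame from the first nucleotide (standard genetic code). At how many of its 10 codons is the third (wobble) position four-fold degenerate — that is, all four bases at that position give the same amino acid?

Codon 1 UCU (Ser): third position 4-fold.
Codon 2 CAG (Gln): third position 2-fold.
Codon 3 CCG (Pro): third position 4-fold.
Codon 4 AUC (Ile): third position 3-fold.
Codon 5 GAC (Asp): third position 2-fold.
Codon 6 UUG (Leu): third position 2-fold.
Codon 7 CUA (Leu): third position 4-fold.
Codon 8 GUU (Val): third position 4-fold.
Codon 9 AAU (Asn): third position 2-fold.
Codon 10 AGG (Arg): third position 2-fold.
Four-fold degenerate third positions: 4.

4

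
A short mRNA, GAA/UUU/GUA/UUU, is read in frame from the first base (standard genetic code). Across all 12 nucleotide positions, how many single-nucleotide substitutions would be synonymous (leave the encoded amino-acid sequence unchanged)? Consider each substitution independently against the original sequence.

6

Codon 1 (GAA, Glu): 1 synonymous substitution.
Codon 2 (UUU, Phe): 1 synonymous substitution.
Codon 3 (GUA, Val): 3 synonymous substitutions.
Codon 4 (UUU, Phe): 1 synonymous substitution.
Total: 1 + 1 + 3 + 1 = 6.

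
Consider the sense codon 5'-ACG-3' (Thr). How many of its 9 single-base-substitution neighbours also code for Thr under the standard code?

Position 1: none → 0 synonymous.
Position 2: none → 0 synonymous.
Position 3: ACT, ACC, ACA → 3 synonymous.
Total: 0 + 0 + 3 = 3.

3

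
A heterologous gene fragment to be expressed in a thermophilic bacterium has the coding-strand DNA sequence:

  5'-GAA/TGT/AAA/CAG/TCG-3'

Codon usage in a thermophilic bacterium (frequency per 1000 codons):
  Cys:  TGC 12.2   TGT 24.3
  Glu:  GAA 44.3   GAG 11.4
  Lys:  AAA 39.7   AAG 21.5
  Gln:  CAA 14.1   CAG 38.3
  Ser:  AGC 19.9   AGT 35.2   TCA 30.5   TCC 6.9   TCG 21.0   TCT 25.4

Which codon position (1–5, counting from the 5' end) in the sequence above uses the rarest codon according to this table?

Codon 1 GAA (Glu): 44.3 per 1000.
Codon 2 TGT (Cys): 24.3 per 1000.
Codon 3 AAA (Lys): 39.7 per 1000.
Codon 4 CAG (Gln): 38.3 per 1000.
Codon 5 TCG (Ser): 21.0 per 1000.
Lowest frequency is 21.0 at codon 5.

5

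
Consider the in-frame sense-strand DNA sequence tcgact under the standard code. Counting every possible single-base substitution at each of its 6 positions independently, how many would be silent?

6

Codon 1 (TCG, Ser): 3 synonymous substitutions.
Codon 2 (ACT, Thr): 3 synonymous substitutions.
Total: 3 + 3 = 6.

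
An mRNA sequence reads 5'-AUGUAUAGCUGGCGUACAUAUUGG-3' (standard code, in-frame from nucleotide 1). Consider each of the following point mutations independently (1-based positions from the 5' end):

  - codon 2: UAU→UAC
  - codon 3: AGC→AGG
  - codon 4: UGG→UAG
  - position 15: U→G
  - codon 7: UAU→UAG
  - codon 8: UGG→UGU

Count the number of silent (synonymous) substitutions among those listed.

2

Codon 2: UAU (Tyr) → UAC (Tyr) — synonymous.
Codon 3: AGC (Ser) → AGG (Arg) — missense.
Codon 4: UGG (Trp) → UAG (Stop) — nonsense.
Codon 5: CGU (Arg) → CGG (Arg) — synonymous.
Codon 7: UAU (Tyr) → UAG (Stop) — nonsense.
Codon 8: UGG (Trp) → UGU (Cys) — missense.
Synonymous: 2 of 6.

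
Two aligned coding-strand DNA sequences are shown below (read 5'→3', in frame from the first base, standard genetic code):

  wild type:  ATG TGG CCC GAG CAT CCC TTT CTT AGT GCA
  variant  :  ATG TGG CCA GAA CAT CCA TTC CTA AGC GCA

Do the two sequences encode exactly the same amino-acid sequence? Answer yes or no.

yes

Codon 1: ATG Met / ATG Met — identical.
Codon 2: TGG Trp / TGG Trp — identical.
Codon 3: CCC Pro / CCA Pro — synonymous.
Codon 4: GAG Glu / GAA Glu — synonymous.
Codon 5: CAT His / CAT His — identical.
Codon 6: CCC Pro / CCA Pro — synonymous.
Codon 7: TTT Phe / TTC Phe — synonymous.
Codon 8: CTT Leu / CTA Leu — synonymous.
Codon 9: AGT Ser / AGC Ser — synonymous.
Codon 10: GCA Ala / GCA Ala — identical.
Nonsynonymous differences: 0 → same protein.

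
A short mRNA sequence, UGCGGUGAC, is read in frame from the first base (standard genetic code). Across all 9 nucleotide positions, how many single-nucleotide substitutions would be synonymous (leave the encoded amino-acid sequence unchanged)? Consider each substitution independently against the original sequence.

5

Codon 1 (UGC, Cys): 1 synonymous substitution.
Codon 2 (GGU, Gly): 3 synonymous substitutions.
Codon 3 (GAC, Asp): 1 synonymous substitution.
Total: 1 + 3 + 1 = 5.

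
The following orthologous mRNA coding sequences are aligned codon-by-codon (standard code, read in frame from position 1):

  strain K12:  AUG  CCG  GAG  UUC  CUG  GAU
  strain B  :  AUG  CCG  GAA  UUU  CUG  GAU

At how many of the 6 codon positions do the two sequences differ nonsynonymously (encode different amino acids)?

0

Codon 1: AUG Met / AUG Met — identical.
Codon 2: CCG Pro / CCG Pro — identical.
Codon 3: GAG Glu / GAA Glu — synonymous.
Codon 4: UUC Phe / UUU Phe — synonymous.
Codon 5: CUG Leu / CUG Leu — identical.
Codon 6: GAU Asp / GAU Asp — identical.
Nonsynonymous differences: 0.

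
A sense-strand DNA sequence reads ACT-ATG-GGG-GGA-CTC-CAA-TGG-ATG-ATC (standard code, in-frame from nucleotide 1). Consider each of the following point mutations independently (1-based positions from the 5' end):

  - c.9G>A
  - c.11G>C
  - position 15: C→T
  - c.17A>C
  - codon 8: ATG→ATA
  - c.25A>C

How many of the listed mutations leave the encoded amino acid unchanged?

Codon 3: GGG (Gly) → GGA (Gly) — synonymous.
Codon 4: GGA (Gly) → GCA (Ala) — missense.
Codon 5: CTC (Leu) → CTT (Leu) — synonymous.
Codon 6: CAA (Gln) → CCA (Pro) — missense.
Codon 8: ATG (Met) → ATA (Ile) — missense.
Codon 9: ATC (Ile) → CTC (Leu) — missense.
Synonymous: 2 of 6.

2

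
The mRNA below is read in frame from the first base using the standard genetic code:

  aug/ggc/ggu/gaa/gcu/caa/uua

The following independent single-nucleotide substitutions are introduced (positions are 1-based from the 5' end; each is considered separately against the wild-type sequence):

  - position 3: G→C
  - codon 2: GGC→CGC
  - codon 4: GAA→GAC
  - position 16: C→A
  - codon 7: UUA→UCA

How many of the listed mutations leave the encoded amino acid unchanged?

0

Codon 1: AUG (Met) → AUC (Ile) — missense.
Codon 2: GGC (Gly) → CGC (Arg) — missense.
Codon 4: GAA (Glu) → GAC (Asp) — missense.
Codon 6: CAA (Gln) → AAA (Lys) — missense.
Codon 7: UUA (Leu) → UCA (Ser) — missense.
Synonymous: 0 of 5.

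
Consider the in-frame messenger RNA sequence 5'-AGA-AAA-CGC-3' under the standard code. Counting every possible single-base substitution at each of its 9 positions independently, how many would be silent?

6

Codon 1 (AGA, Arg): 2 synonymous substitutions.
Codon 2 (AAA, Lys): 1 synonymous substitution.
Codon 3 (CGC, Arg): 3 synonymous substitutions.
Total: 2 + 1 + 3 = 6.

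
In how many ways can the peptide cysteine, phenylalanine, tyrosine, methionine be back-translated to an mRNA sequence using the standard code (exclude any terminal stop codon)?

Cys: 2 codons.
Phe: 2 codons.
Tyr: 2 codons.
Met: 1 codon.
2 × 2 × 2 × 1 = 8.

8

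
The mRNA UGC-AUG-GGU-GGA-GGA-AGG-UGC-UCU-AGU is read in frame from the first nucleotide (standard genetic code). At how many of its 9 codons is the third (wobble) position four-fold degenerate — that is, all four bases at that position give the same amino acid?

Codon 1 UGC (Cys): third position 2-fold.
Codon 2 AUG (Met): third position 1-fold.
Codon 3 GGU (Gly): third position 4-fold.
Codon 4 GGA (Gly): third position 4-fold.
Codon 5 GGA (Gly): third position 4-fold.
Codon 6 AGG (Arg): third position 2-fold.
Codon 7 UGC (Cys): third position 2-fold.
Codon 8 UCU (Ser): third position 4-fold.
Codon 9 AGU (Ser): third position 2-fold.
Four-fold degenerate third positions: 4.

4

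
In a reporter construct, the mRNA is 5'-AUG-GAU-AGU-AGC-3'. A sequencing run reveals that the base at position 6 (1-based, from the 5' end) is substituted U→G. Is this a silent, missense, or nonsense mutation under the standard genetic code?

Position 6 falls in codon 2: GAU → Asp.
After the substitution the codon is GAG → Glu.
Asp ≠ Glu, so this is a missense mutation.

missense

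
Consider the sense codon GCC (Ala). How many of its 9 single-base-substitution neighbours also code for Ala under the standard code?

3

Position 1: none → 0 synonymous.
Position 2: none → 0 synonymous.
Position 3: GCU, GCA, GCG → 3 synonymous.
Total: 0 + 0 + 3 = 3.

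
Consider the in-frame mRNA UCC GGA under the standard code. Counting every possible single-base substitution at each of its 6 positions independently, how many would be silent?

6

Codon 1 (UCC, Ser): 3 synonymous substitutions.
Codon 2 (GGA, Gly): 3 synonymous substitutions.
Total: 3 + 3 = 6.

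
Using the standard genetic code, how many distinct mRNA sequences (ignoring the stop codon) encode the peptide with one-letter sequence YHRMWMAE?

192

Tyr: 2 codons.
His: 2 codons.
Arg: 6 codons.
Met: 1 codon.
Trp: 1 codon.
Met: 1 codon.
Ala: 4 codons.
Glu: 2 codons.
2 × 2 × 6 × 1 × 1 × 1 × 4 × 2 = 192.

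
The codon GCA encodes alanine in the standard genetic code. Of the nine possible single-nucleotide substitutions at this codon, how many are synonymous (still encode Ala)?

3

Position 1: none → 0 synonymous.
Position 2: none → 0 synonymous.
Position 3: GCU, GCC, GCG → 3 synonymous.
Total: 0 + 0 + 3 = 3.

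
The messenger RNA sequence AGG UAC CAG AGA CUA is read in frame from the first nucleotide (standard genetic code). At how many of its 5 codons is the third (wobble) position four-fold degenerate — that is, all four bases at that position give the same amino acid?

Codon 1 AGG (Arg): third position 2-fold.
Codon 2 UAC (Tyr): third position 2-fold.
Codon 3 CAG (Gln): third position 2-fold.
Codon 4 AGA (Arg): third position 2-fold.
Codon 5 CUA (Leu): third position 4-fold.
Four-fold degenerate third positions: 1.

1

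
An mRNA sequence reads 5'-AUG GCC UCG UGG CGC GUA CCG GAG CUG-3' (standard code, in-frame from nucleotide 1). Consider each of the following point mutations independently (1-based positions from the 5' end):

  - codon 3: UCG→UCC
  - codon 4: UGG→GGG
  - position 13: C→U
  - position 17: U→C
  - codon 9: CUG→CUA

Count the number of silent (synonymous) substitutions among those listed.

2

Codon 3: UCG (Ser) → UCC (Ser) — synonymous.
Codon 4: UGG (Trp) → GGG (Gly) — missense.
Codon 5: CGC (Arg) → UGC (Cys) — missense.
Codon 6: GUA (Val) → GCA (Ala) — missense.
Codon 9: CUG (Leu) → CUA (Leu) — synonymous.
Synonymous: 2 of 5.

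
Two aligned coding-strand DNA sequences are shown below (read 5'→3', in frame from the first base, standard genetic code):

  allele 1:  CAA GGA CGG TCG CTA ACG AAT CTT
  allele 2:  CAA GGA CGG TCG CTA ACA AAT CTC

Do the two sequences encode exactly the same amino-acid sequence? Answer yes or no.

Codon 1: CAA Gln / CAA Gln — identical.
Codon 2: GGA Gly / GGA Gly — identical.
Codon 3: CGG Arg / CGG Arg — identical.
Codon 4: TCG Ser / TCG Ser — identical.
Codon 5: CTA Leu / CTA Leu — identical.
Codon 6: ACG Thr / ACA Thr — synonymous.
Codon 7: AAT Asn / AAT Asn — identical.
Codon 8: CTT Leu / CTC Leu — synonymous.
Nonsynonymous differences: 0 → same protein.

yes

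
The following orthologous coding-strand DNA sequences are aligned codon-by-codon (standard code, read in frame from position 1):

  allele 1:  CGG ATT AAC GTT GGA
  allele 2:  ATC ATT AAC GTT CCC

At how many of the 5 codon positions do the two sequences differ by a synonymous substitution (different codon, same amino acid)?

0

Codon 1: CGG Arg / ATC Ile — nonsynonymous.
Codon 2: ATT Ile / ATT Ile — identical.
Codon 3: AAC Asn / AAC Asn — identical.
Codon 4: GTT Val / GTT Val — identical.
Codon 5: GGA Gly / CCC Pro — nonsynonymous.
Synonymous differences: 0.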